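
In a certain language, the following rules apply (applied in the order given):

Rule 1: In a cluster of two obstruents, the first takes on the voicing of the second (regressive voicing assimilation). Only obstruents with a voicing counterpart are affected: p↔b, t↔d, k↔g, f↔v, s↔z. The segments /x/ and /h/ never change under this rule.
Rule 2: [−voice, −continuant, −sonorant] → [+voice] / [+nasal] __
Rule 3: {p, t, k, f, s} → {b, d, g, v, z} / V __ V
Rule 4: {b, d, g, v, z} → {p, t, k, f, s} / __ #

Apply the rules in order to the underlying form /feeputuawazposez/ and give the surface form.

feebuduawaspozes

Rule 1 (regressive voicing assimilation): /z/ precedes the voiceless obstruent /p/, so it devoices to [s] by assimilation. /feeputuawazposez/ → feeputuawasposez.
Rule 2 (post-nasal voicing): no segment meets the environment; /feeputuawasposez/ is unchanged.
Rule 3 (intervocalic voicing): /p/ is a voiceless obstruent between vowels /e/ and /u/, so it voices to [b]. /t/ is a voiceless obstruent between vowels /u/ and /u/, so it voices to [d]. /s/ is a voiceless obstruent between vowels /o/ and /e/, so it voices to [z]. /feeputuawasposez/ → feebuduawaspozez.
Rule 4 (final devoicing): /z/ is a voiced obstruent in word-final position, so it devoices to [s]. /feebuduawaspozez/ → feebuduawaspozes.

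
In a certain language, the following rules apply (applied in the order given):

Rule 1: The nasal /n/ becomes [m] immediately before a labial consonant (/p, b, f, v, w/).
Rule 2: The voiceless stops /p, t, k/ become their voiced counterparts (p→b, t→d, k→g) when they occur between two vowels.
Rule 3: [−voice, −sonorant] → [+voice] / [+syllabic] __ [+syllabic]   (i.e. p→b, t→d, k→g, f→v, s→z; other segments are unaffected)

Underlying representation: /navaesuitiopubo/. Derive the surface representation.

Rule 1 (nasal place assimilation): no segment meets the environment; /navaesuitiopubo/ is unchanged.
Rule 2 (intervocalic voicing): /t/ is a voiceless stop between vowels /i/ and /i/, so it voices to [d]. /p/ is a voiceless stop between vowels /o/ and /u/, so it voices to [b]. /navaesuitiopubo/ → navaesuidiobubo.
Rule 3 (intervocalic voicing): /s/ is a voiceless obstruent between vowels /e/ and /u/, so it voices to [z]. /navaesuidiobubo/ → navaezuidiobubo.

navaezuidiobubo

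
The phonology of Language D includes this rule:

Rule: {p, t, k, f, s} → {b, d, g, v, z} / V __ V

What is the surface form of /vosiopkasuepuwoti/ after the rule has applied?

voziopkazuebuwodi

Scanning /vosiopkasuepuwoti/: /s/ is a voiceless obstruent between vowels /o/ and /i/, so it voices to [z]; /p/ at position 6 is not in the conditioning environment; /k/ at position 7 is not in the conditioning environment; /s/ is a voiceless obstruent between vowels /a/ and /u/, so it voices to [z]; /p/ is a voiceless obstruent between vowels /e/ and /u/, so it voices to [b]; /t/ is a voiceless obstruent between vowels /o/ and /i/, so it voices to [d].
Result: [voziopkazuebuwodi].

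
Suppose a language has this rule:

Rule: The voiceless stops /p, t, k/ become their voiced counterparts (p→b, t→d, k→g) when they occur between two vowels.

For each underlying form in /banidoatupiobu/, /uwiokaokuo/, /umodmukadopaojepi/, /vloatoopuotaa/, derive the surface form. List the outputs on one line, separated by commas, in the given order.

banidoadubiobu, uwiogaoguo, umodmugadobaojebi, vloadoobuodaa

/banidoatupiobu/: /t/ is a voiceless stop between vowels /a/ and /u/, so it voices to [d]. /p/ is a voiceless stop between vowels /u/ and /i/, so it voices to [b]. → [banidoadubiobu].
/uwiokaokuo/: /k/ is a voiceless stop between vowels /o/ and /a/, so it voices to [g]. /k/ is a voiceless stop between vowels /o/ and /u/, so it voices to [g]. → [uwiogaoguo].
/umodmukadopaojepi/: /k/ is a voiceless stop between vowels /u/ and /a/, so it voices to [g]. /p/ is a voiceless stop between vowels /o/ and /a/, so it voices to [b]. /p/ is a voiceless stop between vowels /e/ and /i/, so it voices to [b]. → [umodmugadobaojebi].
/vloatoopuotaa/: /t/ is a voiceless stop between vowels /a/ and /o/, so it voices to [d]. /p/ is a voiceless stop between vowels /o/ and /u/, so it voices to [b]. /t/ is a voiceless stop between vowels /o/ and /a/, so it voices to [d]. → [vloadoobuodaa].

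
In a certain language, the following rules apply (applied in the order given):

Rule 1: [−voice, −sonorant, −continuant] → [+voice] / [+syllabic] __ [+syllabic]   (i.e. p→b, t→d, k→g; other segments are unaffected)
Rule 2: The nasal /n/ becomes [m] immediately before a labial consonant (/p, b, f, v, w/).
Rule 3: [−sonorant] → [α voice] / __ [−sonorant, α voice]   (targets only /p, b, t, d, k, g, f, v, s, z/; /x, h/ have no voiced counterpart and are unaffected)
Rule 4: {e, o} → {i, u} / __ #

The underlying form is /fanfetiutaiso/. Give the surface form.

famfediudaisu

Rule 1 (intervocalic voicing): /t/ is a voiceless stop between vowels /e/ and /i/, so it voices to [d]. /t/ is a voiceless stop between vowels /u/ and /a/, so it voices to [d]. /fanfetiutaiso/ → fanfediudaiso.
Rule 2 (nasal place assimilation): /n/ precedes the labial consonant /f/, so it assimilates in place to [m]. /fanfediudaiso/ → famfediudaiso.
Rule 3 (regressive voicing assimilation): no segment meets the environment; /famfediudaiso/ is unchanged.
Rule 4 (final vowel raising): /o/ is a mid vowel in word-final position, so it raises to [u]. /famfediudaiso/ → famfediudaisu.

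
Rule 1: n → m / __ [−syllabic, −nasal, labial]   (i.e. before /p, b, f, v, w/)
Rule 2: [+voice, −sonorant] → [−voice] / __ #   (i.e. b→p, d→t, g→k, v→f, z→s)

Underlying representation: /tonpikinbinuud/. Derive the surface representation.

tompikimbinuut

Rule 1 (nasal place assimilation): /n/ precedes the labial consonant /p/, so it assimilates in place to [m]. /n/ precedes the labial consonant /b/, so it assimilates in place to [m]. /tonpikinbinuud/ → tompikimbinuud.
Rule 2 (final devoicing): /d/ is a voiced obstruent in word-final position, so it devoices to [t]. /tompikimbinuud/ → tompikimbinuut.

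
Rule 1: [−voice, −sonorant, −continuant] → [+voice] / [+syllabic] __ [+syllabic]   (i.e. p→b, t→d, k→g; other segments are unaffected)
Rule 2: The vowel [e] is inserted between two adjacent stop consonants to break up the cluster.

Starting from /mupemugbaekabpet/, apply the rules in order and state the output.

Rule 1 (intervocalic voicing): /p/ is a voiceless stop between vowels /u/ and /e/, so it voices to [b]. /k/ is a voiceless stop between vowels /e/ and /a/, so it voices to [g]. /mupemugbaekabpet/ → mubemugbaegabpet.
Rule 2 (stop-cluster e-epenthesis): /g/ and /b/ form a stop–stop cluster, so [e] is inserted between them. /b/ and /p/ form a stop–stop cluster, so [e] is inserted between them. /mubemugbaegabpet/ → mubemugebaegabepet.

mubemugebaegabepet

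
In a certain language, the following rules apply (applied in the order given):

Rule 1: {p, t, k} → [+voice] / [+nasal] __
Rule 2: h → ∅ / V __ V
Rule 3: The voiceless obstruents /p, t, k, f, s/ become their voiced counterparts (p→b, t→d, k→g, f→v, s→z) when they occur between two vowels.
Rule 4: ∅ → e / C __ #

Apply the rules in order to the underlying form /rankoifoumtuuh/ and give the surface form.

rangoivoumduuhe

Rule 1 (post-nasal voicing): /k/ is a voiceless stop immediately after the nasal /n/, so it voices to [g]. /t/ is a voiceless stop immediately after the nasal /m/, so it voices to [d]. /rankoifoumtuuh/ → rangoifoumduuh.
Rule 2 (intervocalic h-deletion): no segment meets the environment; /rangoifoumduuh/ is unchanged.
Rule 3 (intervocalic voicing): /f/ is a voiceless obstruent between vowels /i/ and /o/, so it voices to [v]. /rangoifoumduuh/ → rangoivoumduuh.
Rule 4 (final e-epenthesis): the form ends in the consonant /h/, so [e] is inserted word-finally. /rangoivoumduuh/ → rangoivoumduuhe.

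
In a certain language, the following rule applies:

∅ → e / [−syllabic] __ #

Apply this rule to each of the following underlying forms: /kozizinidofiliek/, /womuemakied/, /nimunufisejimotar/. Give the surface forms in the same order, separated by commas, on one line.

kozizinidofilieke, womuemakiede, nimunufisejimotare

/kozizinidofiliek/: the form ends in the consonant /k/, so [e] is inserted word-finally. → [kozizinidofilieke].
/womuemakied/: the form ends in the consonant /d/, so [e] is inserted word-finally. → [womuemakiede].
/nimunufisejimotar/: the form ends in the consonant /r/, so [e] is inserted word-finally. → [nimunufisejimotare].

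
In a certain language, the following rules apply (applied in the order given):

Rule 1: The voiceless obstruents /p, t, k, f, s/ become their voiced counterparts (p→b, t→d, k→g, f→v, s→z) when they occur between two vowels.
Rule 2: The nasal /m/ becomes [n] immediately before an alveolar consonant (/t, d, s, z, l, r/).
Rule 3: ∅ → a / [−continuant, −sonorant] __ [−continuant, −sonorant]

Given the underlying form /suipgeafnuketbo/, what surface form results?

Rule 1 (intervocalic voicing): /k/ is a voiceless obstruent between vowels /u/ and /e/, so it voices to [g]. /suipgeafnuketbo/ → suipgeafnugetbo.
Rule 2 (nasal place assimilation): no segment meets the environment; /suipgeafnugetbo/ is unchanged.
Rule 3 (stop-cluster a-epenthesis): /p/ and /g/ form a stop–stop cluster, so [a] is inserted between them. /t/ and /b/ form a stop–stop cluster, so [a] is inserted between them. /suipgeafnugetbo/ → suipageafnugetabo.

suipageafnugetabo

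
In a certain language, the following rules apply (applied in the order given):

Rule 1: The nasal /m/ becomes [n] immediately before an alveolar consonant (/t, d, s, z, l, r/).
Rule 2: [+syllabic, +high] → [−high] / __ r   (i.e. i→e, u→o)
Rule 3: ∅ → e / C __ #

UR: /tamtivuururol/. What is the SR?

Rule 1 (nasal place assimilation): /m/ precedes the alveolar consonant /t/, so it assimilates in place to [n]. /tamtivuururol/ → tantivuururol.
Rule 2 (pre-rhotic lowering): /u/ is a high vowel immediately before /r/, so it lowers to [o]. /u/ is a high vowel immediately before /r/, so it lowers to [o]. /tantivuururol/ → tantivuororol.
Rule 3 (final e-epenthesis): the form ends in the consonant /l/, so [e] is inserted word-finally. /tantivuororol/ → tantivuororole.

tantivuororole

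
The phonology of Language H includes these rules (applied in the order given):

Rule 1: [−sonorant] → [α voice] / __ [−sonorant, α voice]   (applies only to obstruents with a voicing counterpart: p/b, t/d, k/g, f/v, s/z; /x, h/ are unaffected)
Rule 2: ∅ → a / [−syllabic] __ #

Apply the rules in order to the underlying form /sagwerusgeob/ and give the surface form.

Rule 1 (regressive voicing assimilation): /s/ precedes the voiced obstruent /g/, so it voices to [z] by assimilation. /sagwerusgeob/ → sagweruzgeob.
Rule 2 (final a-epenthesis): the form ends in the consonant /b/, so [a] is inserted word-finally. /sagweruzgeob/ → sagweruzgeoba.

sagweruzgeoba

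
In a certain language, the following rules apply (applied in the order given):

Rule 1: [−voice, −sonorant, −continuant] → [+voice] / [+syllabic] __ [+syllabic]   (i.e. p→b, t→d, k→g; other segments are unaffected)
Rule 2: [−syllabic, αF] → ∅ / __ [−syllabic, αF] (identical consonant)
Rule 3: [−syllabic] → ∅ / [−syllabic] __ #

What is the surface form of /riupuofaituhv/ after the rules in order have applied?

Rule 1 (intervocalic voicing): /p/ is a voiceless stop between vowels /u/ and /u/, so it voices to [b]. /t/ is a voiceless stop between vowels /i/ and /u/, so it voices to [d]. /riupuofaituhv/ → riubuofaiduhv.
Rule 2 (degemination): no segment meets the environment; /riubuofaiduhv/ is unchanged.
Rule 3 (final cluster simplification): /v/ is the second consonant of a word-final cluster /hv/, so it deletes. /riubuofaiduhv/ → riubuofaiduh.

riubuofaiduh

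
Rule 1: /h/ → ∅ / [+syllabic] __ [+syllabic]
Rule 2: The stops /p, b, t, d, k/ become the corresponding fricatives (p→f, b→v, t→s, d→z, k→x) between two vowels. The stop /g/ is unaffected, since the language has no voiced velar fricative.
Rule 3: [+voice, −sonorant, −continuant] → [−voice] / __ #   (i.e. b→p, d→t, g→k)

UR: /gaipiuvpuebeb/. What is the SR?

Rule 1 (intervocalic h-deletion): no segment meets the environment; /gaipiuvpuebeb/ is unchanged.
Rule 2 (intervocalic spirantization): /p/ is a stop between vowels /i/ and /i/, so it spirantizes to the fricative [f]. /b/ is a stop between vowels /e/ and /e/, so it spirantizes to the fricative [v]. /gaipiuvpuebeb/ → gaifiuvpueveb.
Rule 3 (final devoicing): /b/ is a voiced stop in word-final position, so it devoices to [p]. /gaifiuvpueveb/ → gaifiuvpuevep.

gaifiuvpuevep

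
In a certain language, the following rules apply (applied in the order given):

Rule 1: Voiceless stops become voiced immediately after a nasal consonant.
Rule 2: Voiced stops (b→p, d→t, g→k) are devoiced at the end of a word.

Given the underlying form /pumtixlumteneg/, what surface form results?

Rule 1 (post-nasal voicing): /t/ is a voiceless stop immediately after the nasal /m/, so it voices to [d]. /t/ is a voiceless stop immediately after the nasal /m/, so it voices to [d]. /pumtixlumteneg/ → pumdixlumdeneg.
Rule 2 (final devoicing): /g/ is a voiced stop in word-final position, so it devoices to [k]. /pumdixlumdeneg/ → pumdixlumdenek.

pumdixlumdenek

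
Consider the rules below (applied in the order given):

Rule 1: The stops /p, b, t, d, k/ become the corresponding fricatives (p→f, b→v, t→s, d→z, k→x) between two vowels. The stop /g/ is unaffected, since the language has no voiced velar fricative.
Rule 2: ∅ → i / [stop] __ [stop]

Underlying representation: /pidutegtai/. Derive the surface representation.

Rule 1 (intervocalic spirantization): /d/ is a stop between vowels /i/ and /u/, so it spirantizes to the fricative [z]. /t/ is a stop between vowels /u/ and /e/, so it spirantizes to the fricative [s]. /pidutegtai/ → pizusegtai.
Rule 2 (stop-cluster i-epenthesis): /g/ and /t/ form a stop–stop cluster, so [i] is inserted between them. /pizusegtai/ → pizusegitai.

pizusegitai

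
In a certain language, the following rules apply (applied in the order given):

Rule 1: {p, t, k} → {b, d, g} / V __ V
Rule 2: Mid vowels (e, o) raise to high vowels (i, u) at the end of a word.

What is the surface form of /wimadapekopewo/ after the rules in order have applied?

Rule 1 (intervocalic voicing): /p/ is a voiceless stop between vowels /a/ and /e/, so it voices to [b]. /k/ is a voiceless stop between vowels /e/ and /o/, so it voices to [g]. /p/ is a voiceless stop between vowels /o/ and /e/, so it voices to [b]. /wimadapekopewo/ → wimadabegobewo.
Rule 2 (final vowel raising): /o/ is a mid vowel in word-final position, so it raises to [u]. /wimadabegobewo/ → wimadabegobewu.

wimadabegobewu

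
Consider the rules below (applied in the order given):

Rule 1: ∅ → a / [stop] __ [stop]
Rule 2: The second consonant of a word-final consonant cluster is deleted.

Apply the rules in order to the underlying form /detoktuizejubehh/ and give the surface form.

Rule 1 (stop-cluster a-epenthesis): /k/ and /t/ form a stop–stop cluster, so [a] is inserted between them. /detoktuizejubehh/ → detokatuizejubehh.
Rule 2 (final cluster simplification): /h/ is the second consonant of a word-final cluster /hh/, so it deletes. /detokatuizejubehh/ → detokatuizejubeh.

detokatuizejubeh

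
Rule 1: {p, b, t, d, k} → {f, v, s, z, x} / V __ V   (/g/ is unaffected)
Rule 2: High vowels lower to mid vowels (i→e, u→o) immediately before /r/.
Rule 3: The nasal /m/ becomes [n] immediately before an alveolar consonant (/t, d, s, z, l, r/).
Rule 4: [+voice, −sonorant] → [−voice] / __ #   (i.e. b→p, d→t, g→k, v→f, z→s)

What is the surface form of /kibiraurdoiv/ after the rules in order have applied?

Rule 1 (intervocalic spirantization): /b/ is a stop between vowels /i/ and /i/, so it spirantizes to the fricative [v]. /kibiraurdoiv/ → kiviraurdoiv.
Rule 2 (pre-rhotic lowering): /i/ is a high vowel immediately before /r/, so it lowers to [e]. /u/ is a high vowel immediately before /r/, so it lowers to [o]. /kiviraurdoiv/ → kiveraordoiv.
Rule 3 (nasal place assimilation): no segment meets the environment; /kiveraordoiv/ is unchanged.
Rule 4 (final devoicing): /v/ is a voiced obstruent in word-final position, so it devoices to [f]. /kiveraordoiv/ → kiveraordoif.

kiveraordoif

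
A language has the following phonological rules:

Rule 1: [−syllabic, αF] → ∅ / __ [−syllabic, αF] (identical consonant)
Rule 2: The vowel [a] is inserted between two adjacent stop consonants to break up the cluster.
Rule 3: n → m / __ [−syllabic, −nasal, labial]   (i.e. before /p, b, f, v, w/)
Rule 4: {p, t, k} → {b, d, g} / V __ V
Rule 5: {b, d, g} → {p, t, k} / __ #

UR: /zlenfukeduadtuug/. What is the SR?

Rule 1 (degemination): no segment meets the environment; /zlenfukeduadtuug/ is unchanged.
Rule 2 (stop-cluster a-epenthesis): /d/ and /t/ form a stop–stop cluster, so [a] is inserted between them. /zlenfukeduadtuug/ → zlenfukeduadatuug.
Rule 3 (nasal place assimilation): /n/ precedes the labial consonant /f/, so it assimilates in place to [m]. /zlenfukeduadatuug/ → zlemfukeduadatuug.
Rule 4 (intervocalic voicing): /k/ is a voiceless stop between vowels /u/ and /e/, so it voices to [g]. /t/ is a voiceless stop between vowels /a/ and /u/, so it voices to [d]. /zlemfukeduadatuug/ → zlemfugeduadaduug.
Rule 5 (final devoicing): /g/ is a voiced stop in word-final position, so it devoices to [k]. /zlemfugeduadaduug/ → zlemfugeduadaduuk.

zlemfugeduadaduuk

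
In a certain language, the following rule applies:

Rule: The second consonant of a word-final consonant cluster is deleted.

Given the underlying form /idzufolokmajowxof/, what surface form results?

idzufolokmajowxof

No segment of /idzufolokmajowxof/ meets the structural description of the rule, so the form surfaces unchanged.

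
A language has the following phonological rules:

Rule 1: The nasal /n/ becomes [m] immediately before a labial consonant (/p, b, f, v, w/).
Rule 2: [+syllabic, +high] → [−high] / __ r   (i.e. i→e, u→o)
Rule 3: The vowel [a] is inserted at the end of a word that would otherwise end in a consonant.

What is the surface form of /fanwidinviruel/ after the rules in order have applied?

famwidimveruela

Rule 1 (nasal place assimilation): /n/ precedes the labial consonant /w/, so it assimilates in place to [m]. /n/ precedes the labial consonant /v/, so it assimilates in place to [m]. /fanwidinviruel/ → famwidimviruel.
Rule 2 (pre-rhotic lowering): /i/ is a high vowel immediately before /r/, so it lowers to [e]. /famwidimviruel/ → famwidimveruel.
Rule 3 (final a-epenthesis): the form ends in the consonant /l/, so [a] is inserted word-finally. /famwidimveruel/ → famwidimveruela.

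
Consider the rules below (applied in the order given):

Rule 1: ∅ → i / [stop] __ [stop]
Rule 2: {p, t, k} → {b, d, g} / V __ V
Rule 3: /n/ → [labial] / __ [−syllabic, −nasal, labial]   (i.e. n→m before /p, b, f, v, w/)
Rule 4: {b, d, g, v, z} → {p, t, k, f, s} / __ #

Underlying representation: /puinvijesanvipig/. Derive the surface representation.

Rule 1 (stop-cluster i-epenthesis): no segment meets the environment; /puinvijesanvipig/ is unchanged.
Rule 2 (intervocalic voicing): /p/ is a voiceless stop between vowels /i/ and /i/, so it voices to [b]. /puinvijesanvipig/ → puinvijesanvibig.
Rule 3 (nasal place assimilation): /n/ precedes the labial consonant /v/, so it assimilates in place to [m]. /n/ precedes the labial consonant /v/, so it assimilates in place to [m]. /puinvijesanvibig/ → puimvijesamvibig.
Rule 4 (final devoicing): /g/ is a voiced obstruent in word-final position, so it devoices to [k]. /puimvijesamvibig/ → puimvijesamvibik.

puimvijesamvibik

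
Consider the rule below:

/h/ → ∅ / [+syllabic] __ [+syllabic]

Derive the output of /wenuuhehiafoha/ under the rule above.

/h/ occurs between vowels /u/ and /e/, so it deletes.
/h/ occurs between vowels /e/ and /i/, so it deletes.
/h/ occurs between vowels /o/ and /a/, so it deletes.
Surface form: [wenuueiafoa].

wenuueiafoa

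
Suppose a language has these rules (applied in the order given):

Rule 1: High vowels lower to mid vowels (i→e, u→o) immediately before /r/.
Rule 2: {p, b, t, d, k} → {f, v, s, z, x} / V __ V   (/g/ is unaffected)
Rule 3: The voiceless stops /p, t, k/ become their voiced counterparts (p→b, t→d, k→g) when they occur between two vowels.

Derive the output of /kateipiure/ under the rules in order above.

Rule 1 (pre-rhotic lowering): /u/ is a high vowel immediately before /r/, so it lowers to [o]. /kateipiure/ → kateipiore.
Rule 2 (intervocalic spirantization): /t/ is a stop between vowels /a/ and /e/, so it spirantizes to the fricative [s]. /p/ is a stop between vowels /i/ and /i/, so it spirantizes to the fricative [f]. /kateipiore/ → kaseifiore.
Rule 3 (intervocalic voicing): no segment meets the environment; /kaseifiore/ is unchanged.

kaseifiore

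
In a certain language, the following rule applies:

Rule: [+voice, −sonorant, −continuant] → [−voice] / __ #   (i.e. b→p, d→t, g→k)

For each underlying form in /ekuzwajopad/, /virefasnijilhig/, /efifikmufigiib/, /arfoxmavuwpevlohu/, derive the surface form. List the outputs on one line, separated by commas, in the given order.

/ekuzwajopad/: /d/ is a voiced stop in word-final position, so it devoices to [t]. → [ekuzwajopat].
/virefasnijilhig/: /g/ is a voiced stop in word-final position, so it devoices to [k]. → [virefasnijilhik].
/efifikmufigiib/: /b/ is a voiced stop in word-final position, so it devoices to [p]. → [efifikmufigiip].
/arfoxmavuwpevlohu/: the rule's environment is not met; surfaces unchanged as [arfoxmavuwpevlohu].

ekuzwajopat, virefasnijilhik, efifikmufigiip, arfoxmavuwpevlohu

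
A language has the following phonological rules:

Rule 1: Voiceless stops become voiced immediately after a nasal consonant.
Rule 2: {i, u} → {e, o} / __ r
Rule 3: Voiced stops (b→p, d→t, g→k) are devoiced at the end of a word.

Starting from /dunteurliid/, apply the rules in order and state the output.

dundeorliit

Rule 1 (post-nasal voicing): /t/ is a voiceless stop immediately after the nasal /n/, so it voices to [d]. /dunteurliid/ → dundeurliid.
Rule 2 (pre-rhotic lowering): /u/ is a high vowel immediately before /r/, so it lowers to [o]. /dundeurliid/ → dundeorliid.
Rule 3 (final devoicing): /d/ is a voiced stop in word-final position, so it devoices to [t]. /dundeorliid/ → dundeorliit.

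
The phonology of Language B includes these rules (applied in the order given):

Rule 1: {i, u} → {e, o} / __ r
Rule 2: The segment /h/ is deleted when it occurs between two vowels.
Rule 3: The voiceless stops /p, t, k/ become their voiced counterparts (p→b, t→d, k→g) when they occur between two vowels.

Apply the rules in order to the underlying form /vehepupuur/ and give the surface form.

veebubuor

Rule 1 (pre-rhotic lowering): /u/ is a high vowel immediately before /r/, so it lowers to [o]. /vehepupuur/ → vehepupuor.
Rule 2 (intervocalic h-deletion): /h/ occurs between vowels /e/ and /e/, so it deletes. /vehepupuor/ → veepupuor.
Rule 3 (intervocalic voicing): /p/ is a voiceless stop between vowels /e/ and /u/, so it voices to [b]. /p/ is a voiceless stop between vowels /u/ and /u/, so it voices to [b]. /veepupuor/ → veebubuor.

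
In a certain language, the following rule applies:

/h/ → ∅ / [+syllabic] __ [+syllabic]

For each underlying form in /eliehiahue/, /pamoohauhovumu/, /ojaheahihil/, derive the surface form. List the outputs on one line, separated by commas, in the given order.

/eliehiahue/: /h/ occurs between vowels /e/ and /i/, so it deletes. /h/ occurs between vowels /a/ and /u/, so it deletes. → [elieiaue].
/pamoohauhovumu/: /h/ occurs between vowels /o/ and /a/, so it deletes. /h/ occurs between vowels /u/ and /o/, so it deletes. → [pamooauovumu].
/ojaheahihil/: /h/ occurs between vowels /a/ and /e/, so it deletes. /h/ occurs between vowels /a/ and /i/, so it deletes. /h/ occurs between vowels /i/ and /i/, so it deletes. → [ojaeaiil].

elieiaue, pamooauovumu, ojaeaiil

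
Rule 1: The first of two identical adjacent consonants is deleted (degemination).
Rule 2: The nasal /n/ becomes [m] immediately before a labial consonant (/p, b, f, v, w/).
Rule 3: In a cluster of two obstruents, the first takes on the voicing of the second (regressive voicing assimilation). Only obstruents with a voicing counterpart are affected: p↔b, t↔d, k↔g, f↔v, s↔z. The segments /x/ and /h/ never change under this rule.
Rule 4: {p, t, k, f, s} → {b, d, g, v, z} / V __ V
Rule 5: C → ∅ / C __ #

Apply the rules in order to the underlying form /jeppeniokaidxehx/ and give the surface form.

Rule 1 (degemination): /pp/ is a geminate; the first /p/ deletes. /jeppeniokaidxehx/ → jepeniokaidxehx.
Rule 2 (nasal place assimilation): no segment meets the environment; /jepeniokaidxehx/ is unchanged.
Rule 3 (regressive voicing assimilation): /d/ precedes the voiceless obstruent /x/, so it devoices to [t] by assimilation. /jepeniokaidxehx/ → jepeniokaitxehx.
Rule 4 (intervocalic voicing): /p/ is a voiceless obstruent between vowels /e/ and /e/, so it voices to [b]. /k/ is a voiceless obstruent between vowels /o/ and /a/, so it voices to [g]. /jepeniokaitxehx/ → jebeniogaitxehx.
Rule 5 (final cluster simplification): /x/ is the second consonant of a word-final cluster /hx/, so it deletes. /jebeniogaitxehx/ → jebeniogaitxeh.

jebeniogaitxeh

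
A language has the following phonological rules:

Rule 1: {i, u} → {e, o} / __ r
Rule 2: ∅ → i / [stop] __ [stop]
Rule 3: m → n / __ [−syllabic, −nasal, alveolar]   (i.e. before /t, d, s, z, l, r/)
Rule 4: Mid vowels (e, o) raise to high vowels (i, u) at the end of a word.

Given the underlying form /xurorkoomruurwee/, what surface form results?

Rule 1 (pre-rhotic lowering): /u/ is a high vowel immediately before /r/, so it lowers to [o]. /u/ is a high vowel immediately before /r/, so it lowers to [o]. /xurorkoomruurwee/ → xororkoomruorwee.
Rule 2 (stop-cluster i-epenthesis): no segment meets the environment; /xororkoomruorwee/ is unchanged.
Rule 3 (nasal place assimilation): /m/ precedes the alveolar consonant /r/, so it assimilates in place to [n]. /xororkoomruorwee/ → xororkoonruorwee.
Rule 4 (final vowel raising): /e/ is a mid vowel in word-final position, so it raises to [i]. /xororkoonruorwee/ → xororkoonruorwei.

xororkoonruorwei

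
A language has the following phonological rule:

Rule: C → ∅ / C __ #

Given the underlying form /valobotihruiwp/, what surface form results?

/p/ is the second consonant of a word-final cluster /wp/, so it deletes.
Surface form: [valobotihruiw].

valobotihruiw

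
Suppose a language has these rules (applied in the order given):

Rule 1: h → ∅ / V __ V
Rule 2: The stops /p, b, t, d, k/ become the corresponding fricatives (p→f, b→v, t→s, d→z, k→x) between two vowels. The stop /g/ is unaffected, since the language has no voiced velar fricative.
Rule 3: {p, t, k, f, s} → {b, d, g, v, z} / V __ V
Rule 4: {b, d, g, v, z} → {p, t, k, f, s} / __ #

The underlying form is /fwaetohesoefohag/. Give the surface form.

fwaezoezoevoak

Rule 1 (intervocalic h-deletion): /h/ occurs between vowels /o/ and /e/, so it deletes. /h/ occurs between vowels /o/ and /a/, so it deletes. /fwaetohesoefohag/ → fwaetoesoefoag.
Rule 2 (intervocalic spirantization): /t/ is a stop between vowels /e/ and /o/, so it spirantizes to the fricative [s]. /fwaetoesoefoag/ → fwaesoesoefoag.
Rule 3 (intervocalic voicing): /s/ is a voiceless obstruent between vowels /e/ and /o/, so it voices to [z]. /s/ is a voiceless obstruent between vowels /e/ and /o/, so it voices to [z]. /f/ is a voiceless obstruent between vowels /e/ and /o/, so it voices to [v]. /fwaesoesoefoag/ → fwaezoezoevoag.
Rule 4 (final devoicing): /g/ is a voiced obstruent in word-final position, so it devoices to [k]. /fwaezoezoevoag/ → fwaezoezoevoak.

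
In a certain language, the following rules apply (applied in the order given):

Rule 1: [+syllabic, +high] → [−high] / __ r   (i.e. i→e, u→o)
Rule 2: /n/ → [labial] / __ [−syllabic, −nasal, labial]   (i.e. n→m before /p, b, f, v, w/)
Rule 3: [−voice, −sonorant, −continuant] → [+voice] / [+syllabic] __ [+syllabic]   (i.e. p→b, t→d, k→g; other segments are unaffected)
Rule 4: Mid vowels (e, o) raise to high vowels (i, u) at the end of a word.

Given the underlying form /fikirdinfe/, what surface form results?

figerdimfi

Rule 1 (pre-rhotic lowering): /i/ is a high vowel immediately before /r/, so it lowers to [e]. /fikirdinfe/ → fikerdinfe.
Rule 2 (nasal place assimilation): /n/ precedes the labial consonant /f/, so it assimilates in place to [m]. /fikerdinfe/ → fikerdimfe.
Rule 3 (intervocalic voicing): /k/ is a voiceless stop between vowels /i/ and /e/, so it voices to [g]. /fikerdimfe/ → figerdimfe.
Rule 4 (final vowel raising): /e/ is a mid vowel in word-final position, so it raises to [i]. /figerdimfe/ → figerdimfi.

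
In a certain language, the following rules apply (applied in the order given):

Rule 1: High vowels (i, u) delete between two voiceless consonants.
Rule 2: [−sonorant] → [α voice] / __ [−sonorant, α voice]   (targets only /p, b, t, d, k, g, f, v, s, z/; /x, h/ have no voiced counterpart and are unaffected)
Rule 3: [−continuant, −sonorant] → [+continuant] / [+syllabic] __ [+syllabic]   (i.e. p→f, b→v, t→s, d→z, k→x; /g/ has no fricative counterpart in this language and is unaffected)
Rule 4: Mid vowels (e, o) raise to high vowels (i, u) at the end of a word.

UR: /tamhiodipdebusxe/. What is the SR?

tamhiozibdevusxi

Rule 1 (high vowel syncope): no segment meets the environment; /tamhiodipdebusxe/ is unchanged.
Rule 2 (regressive voicing assimilation): /p/ precedes the voiced obstruent /d/, so it voices to [b] by assimilation. /tamhiodipdebusxe/ → tamhiodibdebusxe.
Rule 3 (intervocalic spirantization): /d/ is a stop between vowels /o/ and /i/, so it spirantizes to the fricative [z]. /b/ is a stop between vowels /e/ and /u/, so it spirantizes to the fricative [v]. /tamhiodibdebusxe/ → tamhiozibdevusxe.
Rule 4 (final vowel raising): /e/ is a mid vowel in word-final position, so it raises to [i]. /tamhiozibdevusxe/ → tamhiozibdevusxi.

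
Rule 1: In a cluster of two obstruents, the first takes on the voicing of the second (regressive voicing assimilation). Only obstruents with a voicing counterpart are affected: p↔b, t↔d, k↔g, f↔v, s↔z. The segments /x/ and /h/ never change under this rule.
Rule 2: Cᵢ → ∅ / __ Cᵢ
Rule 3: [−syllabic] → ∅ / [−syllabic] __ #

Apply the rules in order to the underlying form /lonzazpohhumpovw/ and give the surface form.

lonzaspohumpov

Rule 1 (regressive voicing assimilation): /z/ precedes the voiceless obstruent /p/, so it devoices to [s] by assimilation. /lonzazpohhumpovw/ → lonzaspohhumpovw.
Rule 2 (degemination): /hh/ is a geminate; the first /h/ deletes. /lonzaspohhumpovw/ → lonzaspohumpovw.
Rule 3 (final cluster simplification): /w/ is the second consonant of a word-final cluster /vw/, so it deletes. /lonzaspohumpovw/ → lonzaspohumpov.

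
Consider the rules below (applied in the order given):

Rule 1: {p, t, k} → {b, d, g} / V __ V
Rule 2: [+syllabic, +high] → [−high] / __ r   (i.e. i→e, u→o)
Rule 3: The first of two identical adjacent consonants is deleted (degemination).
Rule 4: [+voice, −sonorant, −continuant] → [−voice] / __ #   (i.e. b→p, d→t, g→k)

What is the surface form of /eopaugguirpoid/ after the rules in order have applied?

eobauguerpoit

Rule 1 (intervocalic voicing): /p/ is a voiceless stop between vowels /o/ and /a/, so it voices to [b]. /eopaugguirpoid/ → eobaugguirpoid.
Rule 2 (pre-rhotic lowering): /i/ is a high vowel immediately before /r/, so it lowers to [e]. /eobaugguirpoid/ → eobaugguerpoid.
Rule 3 (degemination): /gg/ is a geminate; the first /g/ deletes. /eobaugguerpoid/ → eobauguerpoid.
Rule 4 (final devoicing): /d/ is a voiced stop in word-final position, so it devoices to [t]. /eobauguerpoid/ → eobauguerpoit.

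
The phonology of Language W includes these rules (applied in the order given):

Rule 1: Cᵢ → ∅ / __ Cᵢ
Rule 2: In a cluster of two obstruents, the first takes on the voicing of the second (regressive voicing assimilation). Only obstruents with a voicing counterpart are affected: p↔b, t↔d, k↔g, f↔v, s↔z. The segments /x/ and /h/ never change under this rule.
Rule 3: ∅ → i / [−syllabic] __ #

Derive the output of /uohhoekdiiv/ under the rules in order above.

Rule 1 (degemination): /hh/ is a geminate; the first /h/ deletes. /uohhoekdiiv/ → uohoekdiiv.
Rule 2 (regressive voicing assimilation): /k/ precedes the voiced obstruent /d/, so it voices to [g] by assimilation. /uohoekdiiv/ → uohoegdiiv.
Rule 3 (final i-epenthesis): the form ends in the consonant /v/, so [i] is inserted word-finally. /uohoegdiiv/ → uohoegdiivi.

uohoegdiivi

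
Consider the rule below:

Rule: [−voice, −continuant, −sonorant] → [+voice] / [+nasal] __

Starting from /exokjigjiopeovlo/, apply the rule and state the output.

No segment of /exokjigjiopeovlo/ meets the structural description of the rule, so the form surfaces unchanged.

exokjigjiopeovlo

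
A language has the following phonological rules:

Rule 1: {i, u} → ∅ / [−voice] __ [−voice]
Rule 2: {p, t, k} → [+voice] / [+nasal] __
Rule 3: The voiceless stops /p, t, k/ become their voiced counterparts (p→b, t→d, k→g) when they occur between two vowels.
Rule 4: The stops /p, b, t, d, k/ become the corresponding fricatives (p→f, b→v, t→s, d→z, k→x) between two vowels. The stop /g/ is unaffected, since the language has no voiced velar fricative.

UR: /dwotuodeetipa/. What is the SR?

Rule 1 (high vowel syncope): /i/ is a high vowel flanked by voiceless consonants /t/ and /p/, so it deletes. /dwotuodeetipa/ → dwotuodeetpa.
Rule 2 (post-nasal voicing): no segment meets the environment; /dwotuodeetpa/ is unchanged.
Rule 3 (intervocalic voicing): /t/ is a voiceless stop between vowels /o/ and /u/, so it voices to [d]. /dwotuodeetpa/ → dwoduodeetpa.
Rule 4 (intervocalic spirantization): /d/ is a stop between vowels /o/ and /u/, so it spirantizes to the fricative [z]. /d/ is a stop between vowels /o/ and /e/, so it spirantizes to the fricative [z]. /dwoduodeetpa/ → dwozuozeetpa.

dwozuozeetpa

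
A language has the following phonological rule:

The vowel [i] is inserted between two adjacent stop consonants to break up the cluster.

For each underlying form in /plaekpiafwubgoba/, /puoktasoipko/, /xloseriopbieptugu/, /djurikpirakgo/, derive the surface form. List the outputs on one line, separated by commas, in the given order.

plaekipiafwubigoba, puokitasoipiko, xloseriopibiepitugu, djurikipirakigo

/plaekpiafwubgoba/: /k/ and /p/ form a stop–stop cluster, so [i] is inserted between them. /b/ and /g/ form a stop–stop cluster, so [i] is inserted between them. → [plaekipiafwubigoba].
/puoktasoipko/: /k/ and /t/ form a stop–stop cluster, so [i] is inserted between them. /p/ and /k/ form a stop–stop cluster, so [i] is inserted between them. → [puokitasoipiko].
/xloseriopbieptugu/: /p/ and /b/ form a stop–stop cluster, so [i] is inserted between them. /p/ and /t/ form a stop–stop cluster, so [i] is inserted between them. → [xloseriopibiepitugu].
/djurikpirakgo/: /k/ and /p/ form a stop–stop cluster, so [i] is inserted between them. /k/ and /g/ form a stop–stop cluster, so [i] is inserted between them. → [djurikipirakigo].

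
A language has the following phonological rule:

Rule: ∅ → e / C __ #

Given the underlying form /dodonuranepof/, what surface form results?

the form ends in the consonant /f/, so [e] is inserted word-finally.
Surface form: [dodonuranepofe].

dodonuranepofe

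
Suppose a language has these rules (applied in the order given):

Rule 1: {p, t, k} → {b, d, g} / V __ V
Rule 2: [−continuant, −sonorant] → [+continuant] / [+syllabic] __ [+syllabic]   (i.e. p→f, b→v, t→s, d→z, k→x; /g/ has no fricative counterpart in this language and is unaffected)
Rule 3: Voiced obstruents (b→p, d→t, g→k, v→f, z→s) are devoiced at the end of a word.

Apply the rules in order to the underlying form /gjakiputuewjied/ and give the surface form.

Rule 1 (intervocalic voicing): /k/ is a voiceless stop between vowels /a/ and /i/, so it voices to [g]. /p/ is a voiceless stop between vowels /i/ and /u/, so it voices to [b]. /t/ is a voiceless stop between vowels /u/ and /u/, so it voices to [d]. /gjakiputuewjied/ → gjagibuduewjied.
Rule 2 (intervocalic spirantization): /b/ is a stop between vowels /i/ and /u/, so it spirantizes to the fricative [v]. /d/ is a stop between vowels /u/ and /u/, so it spirantizes to the fricative [z]. /gjagibuduewjied/ → gjagivuzuewjied.
Rule 3 (final devoicing): /d/ is a voiced obstruent in word-final position, so it devoices to [t]. /gjagivuzuewjied/ → gjagivuzuewjiet.

gjagivuzuewjiet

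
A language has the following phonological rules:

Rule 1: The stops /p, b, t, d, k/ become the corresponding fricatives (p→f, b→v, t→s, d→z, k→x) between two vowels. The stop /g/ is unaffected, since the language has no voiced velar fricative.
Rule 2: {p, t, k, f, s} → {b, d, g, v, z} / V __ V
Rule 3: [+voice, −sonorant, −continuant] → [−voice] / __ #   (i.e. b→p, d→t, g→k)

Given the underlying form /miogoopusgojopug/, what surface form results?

Rule 1 (intervocalic spirantization): /p/ is a stop between vowels /o/ and /u/, so it spirantizes to the fricative [f]. /p/ is a stop between vowels /o/ and /u/, so it spirantizes to the fricative [f]. /miogoopusgojopug/ → miogoofusgojofug.
Rule 2 (intervocalic voicing): /f/ is a voiceless obstruent between vowels /o/ and /u/, so it voices to [v]. /f/ is a voiceless obstruent between vowels /o/ and /u/, so it voices to [v]. /miogoofusgojofug/ → miogoovusgojovug.
Rule 3 (final devoicing): /g/ is a voiced stop in word-final position, so it devoices to [k]. /miogoovusgojovug/ → miogoovusgojovuk.

miogoovusgojovuk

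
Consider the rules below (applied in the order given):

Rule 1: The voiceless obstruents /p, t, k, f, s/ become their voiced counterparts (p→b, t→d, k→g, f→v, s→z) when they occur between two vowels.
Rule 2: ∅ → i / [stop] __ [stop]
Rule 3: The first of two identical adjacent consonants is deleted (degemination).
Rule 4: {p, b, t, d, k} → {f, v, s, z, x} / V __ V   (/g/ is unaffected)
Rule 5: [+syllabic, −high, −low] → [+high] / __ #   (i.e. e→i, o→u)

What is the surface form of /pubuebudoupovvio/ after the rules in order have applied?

Rule 1 (intervocalic voicing): /p/ is a voiceless obstruent between vowels /u/ and /o/, so it voices to [b]. /pubuebudoupovvio/ → pubuebudoubovvio.
Rule 2 (stop-cluster i-epenthesis): no segment meets the environment; /pubuebudoubovvio/ is unchanged.
Rule 3 (degemination): /vv/ is a geminate; the first /v/ deletes. /pubuebudoubovvio/ → pubuebudoubovio.
Rule 4 (intervocalic spirantization): /b/ is a stop between vowels /u/ and /u/, so it spirantizes to the fricative [v]. /b/ is a stop between vowels /e/ and /u/, so it spirantizes to the fricative [v]. /d/ is a stop between vowels /u/ and /o/, so it spirantizes to the fricative [z]. /b/ is a stop between vowels /u/ and /o/, so it spirantizes to the fricative [v]. /pubuebudoubovio/ → puvuevuzouvovio.
Rule 5 (final vowel raising): /o/ is a mid vowel in word-final position, so it raises to [u]. /puvuevuzouvovio/ → puvuevuzouvoviu.

puvuevuzouvoviu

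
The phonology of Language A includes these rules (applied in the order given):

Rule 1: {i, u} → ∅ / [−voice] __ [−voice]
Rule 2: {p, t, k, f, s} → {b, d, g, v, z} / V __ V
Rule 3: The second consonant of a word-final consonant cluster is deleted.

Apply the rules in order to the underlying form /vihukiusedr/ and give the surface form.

Rule 1 (high vowel syncope): /u/ is a high vowel flanked by voiceless consonants /h/ and /k/, so it deletes. /vihukiusedr/ → vihkiusedr.
Rule 2 (intervocalic voicing): /s/ is a voiceless obstruent between vowels /u/ and /e/, so it voices to [z]. /vihkiusedr/ → vihkiuzedr.
Rule 3 (final cluster simplification): /r/ is the second consonant of a word-final cluster /dr/, so it deletes. /vihkiuzedr/ → vihkiuzed.

vihkiuzed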